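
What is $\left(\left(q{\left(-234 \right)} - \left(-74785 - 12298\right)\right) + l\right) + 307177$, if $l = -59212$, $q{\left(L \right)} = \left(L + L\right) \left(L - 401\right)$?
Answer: $632228$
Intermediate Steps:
$q{\left(L \right)} = 2 L \left(-401 + L\right)$
$\left(\left(q{\left(-234 \right)} - \left(-74785 - 12298\right)\right) + l\right) + 307177 = \left(\left(2 \left(-234\right) \left(-401 - 234\right) - \left(-74785 - 12298\right)\right) - 59212\right) + 307177 = \left(\left(2 \left(-234\right) \left(-635\right) - -87083\right) - 59212\right) + 307177 = \left(\left(297180 + 87083\right) - 59212\right) + 307177 = \left(384263 - 59212\right) + 307177 = 325051 + 307177 = 632228$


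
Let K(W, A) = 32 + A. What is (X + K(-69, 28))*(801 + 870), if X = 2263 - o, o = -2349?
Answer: 7806912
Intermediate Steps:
X = 4612 (X = 2263 - 1*(-2349) = 2263 + 2349 = 4612)
(X + K(-69, 28))*(801 + 870) = (4612 + (32 + 28))*(801 + 870) = (4612 + 60)*1671 = 4672*1671 = 7806912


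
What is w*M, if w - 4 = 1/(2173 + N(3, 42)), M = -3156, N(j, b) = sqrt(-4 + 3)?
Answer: -29808251154/2360965 + 1578*I/2360965 ≈ -12625.0 + 0.00066837*I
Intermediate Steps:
N(j, b) = I (N(j, b) = sqrt(-1) = I)
w = 4 + (2173 - I)/4721930 (w = 4 + 1/(2173 + I) = 4 + (2173 - I)/4721930 ≈ 4.0005 - 2.1178e-7*I)
w*M = (18889893/4721930 - I/4721930)*(-3156) = -29808251154/2360965 + 1578*I/2360965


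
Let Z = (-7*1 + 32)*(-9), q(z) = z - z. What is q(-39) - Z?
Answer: 225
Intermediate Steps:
q(z) = 0
Z = -225 (Z = (-7 + 32)*(-9) = 25*(-9) = -225)
q(-39) - Z = 0 - 1*(-225) = 0 + 225 = 225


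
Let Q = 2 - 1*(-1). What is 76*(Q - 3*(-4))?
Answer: 1140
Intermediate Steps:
Q = 3 (Q = 2 + 1 = 3)
76*(Q - 3*(-4)) = 76*(3 - 3*(-4)) = 76*(3 + 12) = 76*15 = 1140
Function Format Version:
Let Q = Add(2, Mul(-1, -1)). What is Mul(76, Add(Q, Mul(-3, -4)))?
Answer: 1140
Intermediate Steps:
Q = 3 (Q = Add(2, 1) = 3)
Mul(76, Add(Q, Mul(-3, -4))) = Mul(76, Add(3, Mul(-3, -4))) = Mul(76, Add(3, 12)) = Mul(76, 15) = 1140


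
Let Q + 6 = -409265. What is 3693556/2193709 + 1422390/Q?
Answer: -1608644386834/897821476139 ≈ -1.7917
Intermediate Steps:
Q = -409271 (Q = -6 - 409265 = -409271)
3693556/2193709 + 1422390/Q = 3693556/2193709 + 1422390/(-409271) = 3693556*(1/2193709) + 1422390*(-1/409271) = 3693556/2193709 - 1422390/409271 = -1608644386834/897821476139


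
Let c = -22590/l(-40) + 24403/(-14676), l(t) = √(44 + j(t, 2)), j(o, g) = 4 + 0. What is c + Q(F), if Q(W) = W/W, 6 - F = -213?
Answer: -9727/14676 - 3765*√3/2 ≈ -3261.3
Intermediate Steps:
F = 219 (F = 6 - 1*(-213) = 6 + 213 = 219)
j(o, g) = 4
l(t) = 4*√3 (l(t) = √(44 + 4) = √48 = 4*√3)
Q(W) = 1
c = -24403/14676 - 3765*√3/2 (c = -22590*√3/12 + 24403/(-14676) = -3765*√3/2 + 24403*(-1/14676) = -3765*√3/2 - 24403/14676 = -24403/14676 - 3765*√3/2 ≈ -3262.3)
c + Q(F) = (-24403/14676 - 3765*√3/2) + 1 = -9727/14676 - 3765*√3/2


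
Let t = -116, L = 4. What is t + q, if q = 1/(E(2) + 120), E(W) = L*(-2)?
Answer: -12991/112 ≈ -115.99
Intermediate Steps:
E(W) = -8 (E(W) = 4*(-2) = -8)
q = 1/112 (q = 1/(-8 + 120) = 1/112 ≈ 0.0089286)
t + q = -116 + 1/112 = -12991/112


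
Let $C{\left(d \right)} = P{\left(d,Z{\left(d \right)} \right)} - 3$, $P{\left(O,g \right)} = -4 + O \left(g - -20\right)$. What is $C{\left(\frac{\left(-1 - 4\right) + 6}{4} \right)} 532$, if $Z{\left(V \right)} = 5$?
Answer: $-399$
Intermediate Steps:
$P{\left(O,g \right)} = -4 + O \left(20 + g\right)$ ($P{\left(O,g \right)} = -4 + O \left(g + 20\right) = -4 + O \left(20 + g\right)$)
$C{\left(d \right)} = -7 + 25 d$ ($C{\left(d \right)} = \left(-4 + 20 d + d 5\right) - 3 = \left(-4 + 20 d + 5 d\right) - 3 = \left(-4 + 25 d\right) - 3 = -7 + 25 d$)
$C{\left(\frac{\left(-1 - 4\right) + 6}{4} \right)} 532 = \left(-7 + 25 \frac{\left(-1 - 4\right) + 6}{4}\right) 532 = \left(-7 + 25 \left(-5 + 6\right) \frac{1}{4}\right) 532 = \left(-7 + 25 \cdot 1 \cdot \frac{1}{4}\right) 532 = \left(-7 + 25 \cdot \frac{1}{4}\right) 532 = \left(-7 + \frac{25}{4}\right) 532 = \left(- \frac{3}{4}\right) 532 = -399$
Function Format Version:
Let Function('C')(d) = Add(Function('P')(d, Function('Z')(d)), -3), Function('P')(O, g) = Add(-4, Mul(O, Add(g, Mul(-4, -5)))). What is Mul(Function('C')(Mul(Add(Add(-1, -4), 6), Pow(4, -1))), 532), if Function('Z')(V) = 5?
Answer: -399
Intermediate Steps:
Function('P')(O, g) = Add(-4, Mul(O, Add(20, g))) (Function('P')(O, g) = Add(-4, Mul(O, Add(g, 20))) = Add(-4, Mul(O, Add(20, g))))
Function('C')(d) = Add(-7, Mul(25, d)) (Function('C')(d) = Add(Add(-4, Mul(20, d), Mul(d, 5)), -3) = Add(Add(-4, Mul(20, d), Mul(5, d)), -3) = Add(Add(-4, Mul(25, d)), -3) = Add(-7, Mul(25, d)))
Mul(Function('C')(Mul(Add(Add(-1, -4), 6), Pow(4, -1))), 532) = Mul(Add(-7, Mul(25, Mul(Add(Add(-1, -4), 6), Pow(4, -1)))), 532) = Mul(Add(-7, Mul(25, Mul(Add(-5, 6), Rational(1, 4)))), 532) = Mul(Add(-7, Mul(25, Mul(1, Rational(1, 4)))), 532) = Mul(Add(-7, Mul(25, Rational(1, 4))), 532) = Mul(Add(-7, Rational(25, 4)), 532) = Mul(Rational(-3, 4), 532) = -399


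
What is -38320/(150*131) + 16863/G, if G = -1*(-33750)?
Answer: -2137649/1473750 ≈ -1.4505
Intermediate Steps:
G = 33750
-38320/(150*131) + 16863/G = -38320/(150*131) + 16863/33750 = -38320/19650 + 16863*(1/33750) = -38320*1/19650 + 5621/11250 = -3832/1965 + 5621/11250 = -2137649/1473750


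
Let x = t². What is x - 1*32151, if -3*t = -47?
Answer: -287150/9 ≈ -31906.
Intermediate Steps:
t = 47/3 (t = -⅓*(-47) = 47/3 ≈ 15.667)
x = 2209/9 (x = (47/3)² = 2209/9 ≈ 245.44)
x - 1*32151 = 2209/9 - 1*32151 = 2209/9 - 32151 = -287150/9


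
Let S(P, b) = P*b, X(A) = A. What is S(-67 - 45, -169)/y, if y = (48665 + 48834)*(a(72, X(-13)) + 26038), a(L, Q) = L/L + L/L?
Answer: 338/45337035 ≈ 7.4553e-6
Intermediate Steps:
a(L, Q) = 2 (a(L, Q) = 1 + 1 = 2)
y = 2538873960 (y = (48665 + 48834)*(2 + 26038) = 97499*26040 = 2538873960)
S(-67 - 45, -169)/y = ((-67 - 45)*(-169))/2538873960 = -112*(-169)*(1/2538873960) = 18928*(1/2538873960) = 338/45337035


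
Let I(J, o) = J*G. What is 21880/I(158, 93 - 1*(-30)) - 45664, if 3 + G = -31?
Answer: -61332222/1343 ≈ -45668.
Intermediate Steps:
G = -34 (G = -3 - 31 = -34)
I(J, o) = -34*J (I(J, o) = J*(-34) = -34*J)
21880/I(158, 93 - 1*(-30)) - 45664 = 21880/((-34*158)) - 45664 = 21880/(-5372) - 45664 = 21880*(-1/5372) - 45664 = -5470/1343 - 45664 = -61332222/1343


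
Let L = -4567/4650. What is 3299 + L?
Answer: 15335783/4650 ≈ 3298.0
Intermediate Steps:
L = -4567/4650 (L = -4567*1/4650 = -4567/4650 ≈ -0.98215)
3299 + L = 3299 - 4567/4650 = 15335783/4650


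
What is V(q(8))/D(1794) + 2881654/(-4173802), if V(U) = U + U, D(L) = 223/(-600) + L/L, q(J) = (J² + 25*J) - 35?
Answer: 572937203021/786761677 ≈ 728.22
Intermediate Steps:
q(J) = -35 + J² + 25*J
D(L) = 377/600 (D(L) = 223*(-1/600) + 1 = -223/600 + 1 = 377/600)
V(U) = 2*U
V(q(8))/D(1794) + 2881654/(-4173802) = (2*(-35 + 8² + 25*8))/(377/600) + 2881654/(-4173802) = (2*(-35 + 64 + 200))*(600/377) + 2881654*(-1/4173802) = (2*229)*(600/377) - 1440827/2086901 = 458*(600/377) - 1440827/2086901 = 274800/377 - 1440827/2086901 = 572937203021/786761677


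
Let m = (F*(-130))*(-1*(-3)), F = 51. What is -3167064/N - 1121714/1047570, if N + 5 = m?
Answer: 65908094689/416828103 ≈ 158.12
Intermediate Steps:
m = -19890 (m = (51*(-130))*(-1*(-3)) = -6630*3 = -19890)
N = -19895 (N = -5 - 19890 = -19895)
-3167064/N - 1121714/1047570 = -3167064/(-19895) - 1121714/1047570 = -3167064*(-1/19895) - 1121714*1/1047570 = 3167064/19895 - 560857/523785 = 65908094689/416828103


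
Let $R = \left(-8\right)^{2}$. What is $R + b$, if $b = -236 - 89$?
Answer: $-261$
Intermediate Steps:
$R = 64$
$b = -325$ ($b = -236 - 89 = -325$)
$R + b = 64 - 325 = -261$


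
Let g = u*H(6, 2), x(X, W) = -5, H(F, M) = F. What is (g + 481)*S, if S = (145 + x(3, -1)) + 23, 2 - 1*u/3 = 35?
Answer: -18419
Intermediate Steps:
u = -99 (u = 6 - 3*35 = 6 - 105 = -99)
g = -594 (g = -99*6 = -594)
S = 163 (S = (145 - 5) + 23 = 140 + 23 = 163)
(g + 481)*S = (-594 + 481)*163 = -113*163 = -18419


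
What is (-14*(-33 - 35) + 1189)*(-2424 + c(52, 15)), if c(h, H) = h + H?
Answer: -5046337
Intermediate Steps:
c(h, H) = H + h
(-14*(-33 - 35) + 1189)*(-2424 + c(52, 15)) = (-14*(-33 - 35) + 1189)*(-2424 + (15 + 52)) = (-14*(-68) + 1189)*(-2424 + 67) = (952 + 1189)*(-2357) = 2141*(-2357) = -5046337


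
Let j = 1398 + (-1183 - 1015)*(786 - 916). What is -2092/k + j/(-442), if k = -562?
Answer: -40111723/62101 ≈ -645.91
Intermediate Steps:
j = 287138 (j = 1398 - 2198*(-130) = 1398 + 285740 = 287138)
-2092/k + j/(-442) = -2092/(-562) + 287138/(-442) = -2092*(-1/562) + 287138*(-1/442) = 1046/281 - 143569/221 = -40111723/62101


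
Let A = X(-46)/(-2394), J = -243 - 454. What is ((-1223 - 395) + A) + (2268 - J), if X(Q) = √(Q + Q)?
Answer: 1347 - I*√23/1197 ≈ 1347.0 - 0.0040065*I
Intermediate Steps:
J = -697
X(Q) = √2*√Q (X(Q) = √(2*Q) = √2*√Q)
A = -I*√23/1197 (A = (√2*√(-46))/(-2394) = (√2*(I*√46))*(-1/2394) = (2*I*√23)*(-1/2394) = -I*√23/1197 ≈ -0.0040065*I)
((-1223 - 395) + A) + (2268 - J) = ((-1223 - 395) - I*√23/1197) + (2268 - 1*(-697)) = (-1618 - I*√23/1197) + (2268 + 697) = (-1618 - I*√23/1197) + 2965 = 1347 - I*√23/1197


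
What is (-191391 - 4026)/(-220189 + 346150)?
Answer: -65139/41987 ≈ -1.5514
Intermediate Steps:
(-191391 - 4026)/(-220189 + 346150) = -195417/125961 = -195417*1/125961 = -65139/41987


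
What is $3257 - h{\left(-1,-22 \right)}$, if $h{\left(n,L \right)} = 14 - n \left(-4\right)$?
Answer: $3247$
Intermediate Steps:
$h{\left(n,L \right)} = 14 + 4 n$ ($h{\left(n,L \right)} = 14 - - 4 n = 14 + 4 n$)
$3257 - h{\left(-1,-22 \right)} = 3257 - \left(14 + 4 \left(-1\right)\right) = 3257 - \left(14 - 4\right) = 3257 - 10 = 3247$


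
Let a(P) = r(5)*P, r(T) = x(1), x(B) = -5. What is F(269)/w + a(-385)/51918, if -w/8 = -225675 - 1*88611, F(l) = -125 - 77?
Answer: 134153249/3626022344 ≈ 0.036997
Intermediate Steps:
r(T) = -5
F(l) = -202
a(P) = -5*P
w = 2514288 (w = -8*(-225675 - 1*88611) = -8*(-225675 - 88611) = -8*(-314286) = 2514288)
F(269)/w + a(-385)/51918 = -202/2514288 - 5*(-385)/51918 = -202*1/2514288 + 1925*(1/51918) = -101/1257144 + 1925/51918 = 134153249/3626022344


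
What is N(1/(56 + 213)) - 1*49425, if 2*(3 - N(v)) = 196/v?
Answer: -75784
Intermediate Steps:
N(v) = 3 - 98/v
N(1/(56 + 213)) - 1*49425 = (3 - 98/(1/(56 + 213))) - 1*49425 = (3 - 98/(1/269)) - 49425 = (3 - 98/1/269) - 49425 = (3 - 98*269) - 49425 = (3 - 26362) - 49425 = -26359 - 49425 = -75784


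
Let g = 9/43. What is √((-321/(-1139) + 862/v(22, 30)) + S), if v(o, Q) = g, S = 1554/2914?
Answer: √102100582364208814/4978569 ≈ 64.181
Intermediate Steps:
S = 777/1457 (S = 1554*(1/2914) = 777/1457 ≈ 0.53329)
g = 9/43 (g = 9*(1/43) = 9/43 ≈ 0.20930)
v(o, Q) = 9/43
√((-321/(-1139) + 862/v(22, 30)) + S) = √((-321/(-1139) + 862/(9/43)) + 777/1457) = √((-321*(-1/1139) + 862*(43/9)) + 777/1457) = √((321/1139 + 37066/9) + 777/1457) = √(42221063/10251 + 777/1457) = √(61524053818/14935707) = √102100582364208814/4978569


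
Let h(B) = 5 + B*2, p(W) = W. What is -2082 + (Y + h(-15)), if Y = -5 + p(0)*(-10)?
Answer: -2112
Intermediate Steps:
Y = -5 (Y = -5 + 0*(-10) = -5 + 0 = -5)
h(B) = 5 + 2*B
-2082 + (Y + h(-15)) = -2082 + (-5 + (5 + 2*(-15))) = -2082 + (-5 + (5 - 30)) = -2082 + (-5 - 25) = -2082 - 30 = -2112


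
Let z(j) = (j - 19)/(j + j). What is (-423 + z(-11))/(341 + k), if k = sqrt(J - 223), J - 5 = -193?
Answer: -71889/58346 + 2319*I*sqrt(411)/641806 ≈ -1.2321 + 0.073252*I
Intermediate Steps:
J = -188 (J = 5 - 193 = -188)
k = I*sqrt(411) (k = sqrt(-188 - 223) = sqrt(-411) = I*sqrt(411) ≈ 20.273*I)
z(j) = (-19 + j)/(2*j) (z(j) = (-19 + j)/((2*j)) = (-19 + j)*(1/(2*j)) = (-19 + j)/(2*j))
(-423 + z(-11))/(341 + k) = (-423 + (1/2)*(-19 - 11)/(-11))/(341 + I*sqrt(411)) = (-423 + (1/2)*(-1/11)*(-30))/(341 + I*sqrt(411)) = (-423 + 15/11)/(341 + I*sqrt(411)) = -4638/(11*(341 + I*sqrt(411)))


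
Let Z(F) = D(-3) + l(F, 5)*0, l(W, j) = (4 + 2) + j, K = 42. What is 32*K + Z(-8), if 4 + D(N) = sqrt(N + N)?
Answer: 1340 + I*sqrt(6) ≈ 1340.0 + 2.4495*I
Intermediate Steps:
D(N) = -4 + sqrt(2)*sqrt(N) (D(N) = -4 + sqrt(N + N) = -4 + sqrt(2*N) = -4 + sqrt(2)*sqrt(N))
l(W, j) = 6 + j
Z(F) = -4 + I*sqrt(6) (Z(F) = (-4 + sqrt(2)*sqrt(-3)) + (6 + 5)*0 = (-4 + sqrt(2)*(I*sqrt(3))) + 11*0 = (-4 + I*sqrt(6)) + 0 = -4 + I*sqrt(6))
32*K + Z(-8) = 32*42 + (-4 + I*sqrt(6)) = 1344 + (-4 + I*sqrt(6)) = 1340 + I*sqrt(6)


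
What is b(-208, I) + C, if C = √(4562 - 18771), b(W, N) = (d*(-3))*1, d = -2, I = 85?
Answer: 6 + I*√14209 ≈ 6.0 + 119.2*I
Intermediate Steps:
b(W, N) = 6 (b(W, N) = -2*(-3)*1 = 6*1 = 6)
C = I*√14209 (C = √(-14209) = I*√14209 ≈ 119.2*I)
b(-208, I) + C = 6 + I*√14209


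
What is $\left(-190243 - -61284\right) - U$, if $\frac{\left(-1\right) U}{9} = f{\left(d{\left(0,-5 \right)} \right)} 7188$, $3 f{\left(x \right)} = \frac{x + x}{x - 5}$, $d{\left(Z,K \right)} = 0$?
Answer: $-128959$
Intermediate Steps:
$f{\left(x \right)} = \frac{2 x}{3 \left(-5 + x\right)}$ ($f{\left(x \right)} = \frac{\left(x + x\right) \frac{1}{x - 5}}{3} = \frac{2 x \frac{1}{-5 + x}}{3} = \frac{2 x}{3 \left(-5 + x\right)}$)
$U = 0$ ($U = - 9 \cdot \frac{2}{3} \cdot 0 \frac{1}{-5 + 0} \cdot 7188 = - 9 \cdot \frac{2}{3} \cdot 0 \frac{1}{-5} \cdot 7188 = - 9 \cdot \frac{2}{3} \cdot 0 \left(- \frac{1}{5}\right) 7188 = - 9 \cdot 0 \cdot 7188 = \left(-9\right) 0 = 0$)
$\left(-190243 - -61284\right) - U = \left(-190243 - -61284\right) - 0 = \left(-190243 + 61284\right) + 0 = -128959 + 0 = -128959$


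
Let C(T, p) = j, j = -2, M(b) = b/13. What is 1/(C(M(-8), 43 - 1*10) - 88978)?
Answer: -1/88980 ≈ -1.1238e-5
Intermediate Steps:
M(b) = b/13 (M(b) = b*(1/13) = b/13)
C(T, p) = -2
1/(C(M(-8), 43 - 1*10) - 88978) = 1/(-2 - 88978) = 1/(-88980) = -1/88980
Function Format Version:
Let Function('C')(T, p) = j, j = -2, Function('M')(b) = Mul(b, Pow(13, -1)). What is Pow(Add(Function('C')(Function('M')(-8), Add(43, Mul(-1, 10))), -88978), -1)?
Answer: Rational(-1, 88980) ≈ -1.1238e-5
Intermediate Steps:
Function('M')(b) = Mul(Rational(1, 13), b) (Function('M')(b) = Mul(b, Rational(1, 13)) = Mul(Rational(1, 13), b))
Function('C')(T, p) = -2
Pow(Add(Function('C')(Function('M')(-8), Add(43, Mul(-1, 10))), -88978), -1) = Pow(Add(-2, -88978), -1) = Pow(-88980, -1) = Rational(-1, 88980)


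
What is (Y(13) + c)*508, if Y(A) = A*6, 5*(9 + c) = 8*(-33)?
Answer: 41148/5 ≈ 8229.6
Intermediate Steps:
c = -309/5 (c = -9 + (8*(-33))/5 = -9 + (⅕)*(-264) = -9 - 264/5 = -309/5 ≈ -61.800)
Y(A) = 6*A
(Y(13) + c)*508 = (6*13 - 309/5)*508 = (78 - 309/5)*508 = (81/5)*508 = 41148/5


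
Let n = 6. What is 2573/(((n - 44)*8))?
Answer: -2573/304 ≈ -8.4638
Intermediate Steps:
2573/(((n - 44)*8)) = 2573/(((6 - 44)*8)) = 2573/((-38*8)) = 2573/(-304) = 2573*(-1/304) = -2573/304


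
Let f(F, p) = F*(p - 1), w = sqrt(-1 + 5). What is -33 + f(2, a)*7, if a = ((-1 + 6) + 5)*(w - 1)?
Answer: 93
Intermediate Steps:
w = 2 (w = sqrt(4) = 2)
a = 10 (a = ((-1 + 6) + 5)*(2 - 1) = (5 + 5)*1 = 10*1 = 10)
f(F, p) = F*(-1 + p)
-33 + f(2, a)*7 = -33 + (2*(-1 + 10))*7 = -33 + (2*9)*7 = -33 + 18*7 = -33 + 126 = 93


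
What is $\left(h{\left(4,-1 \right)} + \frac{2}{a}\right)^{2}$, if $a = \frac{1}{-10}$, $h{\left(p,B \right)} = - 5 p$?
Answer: $1600$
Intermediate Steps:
$a = - \frac{1}{10} \approx -0.1$
$\left(h{\left(4,-1 \right)} + \frac{2}{a}\right)^{2} = \left(\left(-5\right) 4 + \frac{2}{- \frac{1}{10}}\right)^{2} = \left(-20 + 2 \left(-10\right)\right)^{2} = \left(-20 - 20\right)^{2} = \left(-40\right)^{2} = 1600$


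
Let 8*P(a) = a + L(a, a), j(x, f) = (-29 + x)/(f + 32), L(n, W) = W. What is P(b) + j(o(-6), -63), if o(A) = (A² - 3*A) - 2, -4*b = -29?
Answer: 531/496 ≈ 1.0706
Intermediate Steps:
b = 29/4 (b = -¼*(-29) = 29/4 ≈ 7.2500)
o(A) = -2 + A² - 3*A
j(x, f) = (-29 + x)/(32 + f)
P(a) = a/4 (P(a) = (a + a)/8 = (2*a)/8 = a/4)
P(b) + j(o(-6), -63) = (¼)*(29/4) + (-29 + (-2 + (-6)² - 3*(-6)))/(32 - 63) = 29/16 + (-29 + (-2 + 36 + 18))/(-31) = 29/16 - (-29 + 52)/31 = 29/16 - 1/31*23 = 29/16 - 23/31 = 531/496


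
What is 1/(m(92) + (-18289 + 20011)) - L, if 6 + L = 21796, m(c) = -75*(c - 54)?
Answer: -24579121/1128 ≈ -21790.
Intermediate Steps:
m(c) = 4050 - 75*c (m(c) = -75*(-54 + c) = 4050 - 75*c)
L = 21790 (L = -6 + 21796 = 21790)
1/(m(92) + (-18289 + 20011)) - L = 1/((4050 - 75*92) + (-18289 + 20011)) - 1*21790 = 1/((4050 - 6900) + 1722) - 21790 = 1/(-2850 + 1722) - 21790 = 1/(-1128) - 21790 = -1/1128 - 21790 = -24579121/1128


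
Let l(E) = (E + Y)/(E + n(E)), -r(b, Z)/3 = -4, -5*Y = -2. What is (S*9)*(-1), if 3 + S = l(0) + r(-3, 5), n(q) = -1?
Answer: -387/5 ≈ -77.400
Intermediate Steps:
Y = ⅖ (Y = -⅕*(-2) = ⅖ ≈ 0.40000)
r(b, Z) = 12 (r(b, Z) = -3*(-4) = 12)
l(E) = (⅖ + E)/(-1 + E) (l(E) = (E + ⅖)/(E - 1) = (⅖ + E)/(-1 + E))
S = 43/5 (S = -3 + ((⅖ + 0)/(-1 + 0) + 12) = -3 + ((⅖)/(-1) + 12) = -3 + (-1*⅖ + 12) = -3 + (-⅖ + 12) = -3 + 58/5 = 43/5 ≈ 8.6000)
(S*9)*(-1) = ((43/5)*9)*(-1) = (387/5)*(-1) = -387/5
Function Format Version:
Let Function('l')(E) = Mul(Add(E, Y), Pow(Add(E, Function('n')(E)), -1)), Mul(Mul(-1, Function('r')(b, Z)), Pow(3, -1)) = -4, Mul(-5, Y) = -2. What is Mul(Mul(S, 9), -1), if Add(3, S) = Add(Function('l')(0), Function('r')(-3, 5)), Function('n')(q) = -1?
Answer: Rational(-387, 5) ≈ -77.400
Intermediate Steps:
Y = Rational(2, 5) (Y = Mul(Rational(-1, 5), -2) = Rational(2, 5) ≈ 0.40000)
Function('r')(b, Z) = 12 (Function('r')(b, Z) = Mul(-3, -4) = 12)
Function('l')(E) = Mul(Pow(Add(-1, E), -1), Add(Rational(2, 5), E)) (Function('l')(E) = Mul(Add(E, Rational(2, 5)), Pow(Add(E, -1), -1)) = Mul(Add(Rational(2, 5), E), Pow(Add(-1, E), -1)) = Mul(Pow(Add(-1, E), -1), Add(Rational(2, 5), E)))
S = Rational(43, 5) (S = Add(-3, Add(Mul(Pow(Add(-1, 0), -1), Add(Rational(2, 5), 0)), 12)) = Add(-3, Add(Mul(Pow(-1, -1), Rational(2, 5)), 12)) = Add(-3, Add(Mul(-1, Rational(2, 5)), 12)) = Add(-3, Add(Rational(-2, 5), 12)) = Add(-3, Rational(58, 5)) = Rational(43, 5) ≈ 8.6000)
Mul(Mul(S, 9), -1) = Mul(Mul(Rational(43, 5), 9), -1) = Mul(Rational(387, 5), -1) = Rational(-387, 5)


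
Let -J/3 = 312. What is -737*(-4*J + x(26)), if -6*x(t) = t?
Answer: -8268403/3 ≈ -2.7561e+6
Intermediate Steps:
J = -936 (J = -3*312 = -936)
x(t) = -t/6
-737*(-4*J + x(26)) = -737*(-4*(-936) - ⅙*26) = -737*(3744 - 13/3) = -737*11219/3 = -8268403/3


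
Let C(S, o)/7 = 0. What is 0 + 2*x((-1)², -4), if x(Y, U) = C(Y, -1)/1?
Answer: 0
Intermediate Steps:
C(S, o) = 0 (C(S, o) = 7*0 = 0)
x(Y, U) = 0 (x(Y, U) = 0/1 = 0*1 = 0)
0 + 2*x((-1)², -4) = 0 + 2*0 = 0 + 0 = 0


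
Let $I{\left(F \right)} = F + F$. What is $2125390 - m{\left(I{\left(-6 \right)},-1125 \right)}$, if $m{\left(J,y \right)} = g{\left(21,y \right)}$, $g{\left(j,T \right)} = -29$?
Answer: $2125419$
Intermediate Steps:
$I{\left(F \right)} = 2 F$
$m{\left(J,y \right)} = -29$
$2125390 - m{\left(I{\left(-6 \right)},-1125 \right)} = 2125390 - -29 = 2125390 + 29 = 2125419$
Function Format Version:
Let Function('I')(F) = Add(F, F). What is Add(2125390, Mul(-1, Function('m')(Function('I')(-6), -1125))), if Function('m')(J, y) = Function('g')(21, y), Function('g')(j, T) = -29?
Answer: 2125419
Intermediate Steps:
Function('I')(F) = Mul(2, F)
Function('m')(J, y) = -29
Add(2125390, Mul(-1, Function('m')(Function('I')(-6), -1125))) = Add(2125390, Mul(-1, -29)) = Add(2125390, 29) = 2125419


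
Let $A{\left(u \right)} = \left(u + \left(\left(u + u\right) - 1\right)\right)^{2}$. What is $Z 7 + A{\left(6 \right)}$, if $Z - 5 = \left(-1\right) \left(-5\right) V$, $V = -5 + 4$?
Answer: $289$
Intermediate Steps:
$V = -1$
$Z = 0$ ($Z = 5 + \left(-1\right) \left(-5\right) \left(-1\right) = 5 + 5 \left(-1\right) = 5 - 5 = 0$)
$A{\left(u \right)} = \left(-1 + 3 u\right)^{2}$ ($A{\left(u \right)} = \left(u + \left(2 u - 1\right)\right)^{2} = \left(u + \left(-1 + 2 u\right)\right)^{2} = \left(-1 + 3 u\right)^{2}$)
$Z 7 + A{\left(6 \right)} = 0 \cdot 7 + \left(-1 + 3 \cdot 6\right)^{2} = 0 + \left(-1 + 18\right)^{2} = 0 + 17^{2} = 0 + 289 = 289$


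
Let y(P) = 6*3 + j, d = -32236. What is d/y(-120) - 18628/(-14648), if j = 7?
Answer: -117931807/91550 ≈ -1288.2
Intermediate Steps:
y(P) = 25 (y(P) = 6*3 + 7 = 18 + 7 = 25)
d/y(-120) - 18628/(-14648) = -32236/25 - 18628/(-14648) = -32236*1/25 - 18628*(-1/14648) = -32236/25 + 4657/3662 = -117931807/91550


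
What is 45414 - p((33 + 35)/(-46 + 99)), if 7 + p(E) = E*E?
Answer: 127582965/2809 ≈ 45419.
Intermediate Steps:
p(E) = -7 + E² (p(E) = -7 + E*E = -7 + E²)
45414 - p((33 + 35)/(-46 + 99)) = 45414 - (-7 + ((33 + 35)/(-46 + 99))²) = 45414 - (-7 + (68/53)²) = 45414 - (-7 + 4624/2809) = 45414 - 1*(-15039/2809) = 45414 + 15039/2809 = 127582965/2809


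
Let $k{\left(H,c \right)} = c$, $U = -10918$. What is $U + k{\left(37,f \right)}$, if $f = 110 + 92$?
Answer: $-10716$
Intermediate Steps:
$f = 202$
$U + k{\left(37,f \right)} = -10918 + 202 = -10716$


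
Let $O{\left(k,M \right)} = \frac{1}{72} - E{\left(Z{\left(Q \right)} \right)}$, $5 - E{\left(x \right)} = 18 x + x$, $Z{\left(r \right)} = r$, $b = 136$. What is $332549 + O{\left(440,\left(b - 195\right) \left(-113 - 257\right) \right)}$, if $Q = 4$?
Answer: $\frac{23948641}{72} \approx 3.3262 \cdot 10^{5}$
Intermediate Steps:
$E{\left(x \right)} = 5 - 19 x$ ($E{\left(x \right)} = 5 - \left(18 x + x\right) = 5 - 19 x$)
$O{\left(k,M \right)} = \frac{5113}{72}$ ($O{\left(k,M \right)} = \frac{1}{72} - \left(5 - 76\right) = \frac{1}{72} - -71 = \frac{1}{72} + 71 = \frac{5113}{72}$)
$332549 + O{\left(440,\left(b - 195\right) \left(-113 - 257\right) \right)} = 332549 + \frac{5113}{72} = \frac{23948641}{72}$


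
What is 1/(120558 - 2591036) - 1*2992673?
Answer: -7393332807695/2470478 ≈ -2.9927e+6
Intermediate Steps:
1/(120558 - 2591036) - 1*2992673 = 1/(-2470478) - 2992673 = -1/2470478 - 2992673 = -7393332807695/2470478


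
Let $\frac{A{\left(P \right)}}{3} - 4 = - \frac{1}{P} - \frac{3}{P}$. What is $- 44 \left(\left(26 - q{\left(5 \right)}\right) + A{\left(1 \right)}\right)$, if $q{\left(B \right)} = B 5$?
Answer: $-44$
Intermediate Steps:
$A{\left(P \right)} = 12 - \frac{12}{P}$ ($A{\left(P \right)} = 12 + 3 \left(- \frac{1}{P} - \frac{3}{P}\right) = 12 + 3 \left(- \frac{4}{P}\right) = 12 - \frac{12}{P}$)
$q{\left(B \right)} = 5 B$
$- 44 \left(\left(26 - q{\left(5 \right)}\right) + A{\left(1 \right)}\right) = - 44 \left(\left(26 - 5 \cdot 5\right) + \left(12 - \frac{12}{1}\right)\right) = - 44 \left(\left(26 - 25\right) + \left(12 - 12\right)\right) = - 44 \left(1 + 0\right) = \left(-44\right) 1 = -44$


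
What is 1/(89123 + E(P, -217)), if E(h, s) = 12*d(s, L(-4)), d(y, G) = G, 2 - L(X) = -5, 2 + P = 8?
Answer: 1/89207 ≈ 1.1210e-5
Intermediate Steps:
P = 6 (P = -2 + 8 = 6)
L(X) = 7 (L(X) = 2 - 1*(-5) = 2 + 5 = 7)
E(h, s) = 84 (E(h, s) = 12*7 = 84)
1/(89123 + E(P, -217)) = 1/(89123 + 84) = 1/89207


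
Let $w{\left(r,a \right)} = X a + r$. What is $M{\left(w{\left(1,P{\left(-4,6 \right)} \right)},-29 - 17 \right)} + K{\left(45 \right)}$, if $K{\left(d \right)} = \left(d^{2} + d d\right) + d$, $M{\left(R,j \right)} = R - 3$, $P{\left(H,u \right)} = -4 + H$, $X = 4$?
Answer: $4061$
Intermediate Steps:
$w{\left(r,a \right)} = r + 4 a$ ($w{\left(r,a \right)} = 4 a + r = r + 4 a$)
$M{\left(R,j \right)} = -3 + R$ ($M{\left(R,j \right)} = R - 3 = -3 + R$)
$K{\left(d \right)} = d + 2 d^{2}$ ($K{\left(d \right)} = \left(d^{2} + d^{2}\right) + d = 2 d^{2} + d = d + 2 d^{2}$)
$M{\left(w{\left(1,P{\left(-4,6 \right)} \right)},-29 - 17 \right)} + K{\left(45 \right)} = \left(-3 + \left(1 + 4 \left(-4 - 4\right)\right)\right) + 45 \left(1 + 2 \cdot 45\right) = \left(-3 + \left(1 + 4 \left(-8\right)\right)\right) + 45 \left(1 + 90\right) = \left(-3 + \left(1 - 32\right)\right) + 45 \cdot 91 = \left(-3 - 31\right) + 4095 = -34 + 4095 = 4061$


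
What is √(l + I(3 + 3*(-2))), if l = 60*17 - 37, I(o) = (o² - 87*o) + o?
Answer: 25*√2 ≈ 35.355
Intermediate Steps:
I(o) = o² - 86*o
l = 983 (l = 1020 - 37 = 983)
√(l + I(3 + 3*(-2))) = √(983 + (3 + 3*(-2))*(-86 + (3 + 3*(-2)))) = √(983 + (3 - 6)*(-86 + (3 - 6))) = √(983 - 3*(-86 - 3)) = √(983 - 3*(-89)) = √(983 + 267) = √1250 = 25*√2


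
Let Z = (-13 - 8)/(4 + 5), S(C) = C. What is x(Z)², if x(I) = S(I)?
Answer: 49/9 ≈ 5.4444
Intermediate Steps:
Z = -7/3 (Z = -21/9 = -21*⅑ = -7/3 ≈ -2.3333)
x(I) = I
x(Z)² = (-7/3)² = 49/9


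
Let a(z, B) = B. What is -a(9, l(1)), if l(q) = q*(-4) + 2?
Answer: 2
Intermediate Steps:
l(q) = 2 - 4*q (l(q) = -4*q + 2 = 2 - 4*q)
-a(9, l(1)) = -(2 - 4*1) = -(2 - 4) = -1*(-2) = 2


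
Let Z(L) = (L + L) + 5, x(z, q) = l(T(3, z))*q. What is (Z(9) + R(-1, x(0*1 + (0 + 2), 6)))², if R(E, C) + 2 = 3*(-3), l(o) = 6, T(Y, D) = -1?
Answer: 144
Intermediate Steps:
x(z, q) = 6*q
R(E, C) = -11 (R(E, C) = -2 + 3*(-3) = -2 - 9 = -11)
Z(L) = 5 + 2*L (Z(L) = 2*L + 5 = 5 + 2*L)
(Z(9) + R(-1, x(0*1 + (0 + 2), 6)))² = ((5 + 2*9) - 11)² = ((5 + 18) - 11)² = (23 - 11)² = 12² = 144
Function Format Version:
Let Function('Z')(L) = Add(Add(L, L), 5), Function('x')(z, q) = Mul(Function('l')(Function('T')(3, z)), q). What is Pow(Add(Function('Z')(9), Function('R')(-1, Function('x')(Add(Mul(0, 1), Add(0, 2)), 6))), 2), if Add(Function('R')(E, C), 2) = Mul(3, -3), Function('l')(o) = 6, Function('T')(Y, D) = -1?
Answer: 144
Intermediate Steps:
Function('x')(z, q) = Mul(6, q)
Function('R')(E, C) = -11 (Function('R')(E, C) = Add(-2, Mul(3, -3)) = Add(-2, -9) = -11)
Function('Z')(L) = Add(5, Mul(2, L)) (Function('Z')(L) = Add(Mul(2, L), 5) = Add(5, Mul(2, L)))
Pow(Add(Function('Z')(9), Function('R')(-1, Function('x')(Add(Mul(0, 1), Add(0, 2)), 6))), 2) = Pow(Add(Add(5, Mul(2, 9)), -11), 2) = Pow(Add(Add(5, 18), -11), 2) = Pow(Add(23, -11), 2) = Pow(12, 2) = 144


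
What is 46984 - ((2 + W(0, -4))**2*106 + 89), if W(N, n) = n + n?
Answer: 43079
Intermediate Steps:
W(N, n) = 2*n
46984 - ((2 + W(0, -4))**2*106 + 89) = 46984 - ((2 + 2*(-4))**2*106 + 89) = 46984 - ((2 - 8)**2*106 + 89) = 46984 - ((-6)**2*106 + 89) = 46984 - (36*106 + 89) = 46984 - (3816 + 89) = 46984 - 1*3905 = 46984 - 3905 = 43079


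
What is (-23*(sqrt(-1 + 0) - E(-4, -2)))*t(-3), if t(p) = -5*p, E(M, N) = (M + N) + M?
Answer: -3450 - 345*I ≈ -3450.0 - 345.0*I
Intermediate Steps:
E(M, N) = N + 2*M
(-23*(sqrt(-1 + 0) - E(-4, -2)))*t(-3) = (-23*(sqrt(-1 + 0) - (-2 + 2*(-4))))*(-5*(-3)) = -23*(sqrt(-1) - (-2 - 8))*15 = -23*(I - 1*(-10))*15 = -23*(I + 10)*15 = -23*(10 + I)*15 = (-230 - 23*I)*15 = -3450 - 345*I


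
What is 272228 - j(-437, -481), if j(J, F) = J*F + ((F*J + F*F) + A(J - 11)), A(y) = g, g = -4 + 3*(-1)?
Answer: -379520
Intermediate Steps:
g = -7 (g = -4 - 3 = -7)
A(y) = -7
j(J, F) = -7 + F**2 + 2*F*J (j(J, F) = J*F + ((F*J + F*F) - 7) = F*J + ((F*J + F**2) - 7) = F*J + ((F**2 + F*J) - 7) = F*J + (-7 + F**2 + F*J) = -7 + F**2 + 2*F*J)
272228 - j(-437, -481) = 272228 - (-7 + (-481)**2 + 2*(-481)*(-437)) = 272228 - (-7 + 231361 + 420394) = 272228 - 1*651748 = 272228 - 651748 = -379520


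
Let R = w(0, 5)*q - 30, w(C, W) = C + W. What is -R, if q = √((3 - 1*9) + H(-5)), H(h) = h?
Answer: 30 - 5*I*√11 ≈ 30.0 - 16.583*I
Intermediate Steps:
q = I*√11 (q = √((3 - 1*9) - 5) = √((3 - 9) - 5) = √(-6 - 5) = √(-11) = I*√11 ≈ 3.3166*I)
R = -30 + 5*I*√11 (R = (0 + 5)*(I*√11) - 30 = 5*(I*√11) - 30 = 5*I*√11 - 30 = -30 + 5*I*√11 ≈ -30.0 + 16.583*I)
-R = -(-30 + 5*I*√11) = 30 - 5*I*√11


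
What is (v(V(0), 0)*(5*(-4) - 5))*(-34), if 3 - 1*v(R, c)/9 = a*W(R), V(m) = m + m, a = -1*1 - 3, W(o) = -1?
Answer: -7650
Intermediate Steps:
a = -4 (a = -1 - 3 = -4)
V(m) = 2*m
v(R, c) = -9 (v(R, c) = 27 - (-36)*(-1) = 27 - 9*4 = 27 - 36 = -9)
(v(V(0), 0)*(5*(-4) - 5))*(-34) = -9*(5*(-4) - 5)*(-34) = -9*(-20 - 5)*(-34) = -9*(-25)*(-34) = 225*(-34) = -7650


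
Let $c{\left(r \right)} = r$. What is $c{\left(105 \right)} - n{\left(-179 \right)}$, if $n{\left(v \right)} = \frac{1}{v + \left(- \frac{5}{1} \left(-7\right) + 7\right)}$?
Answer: $\frac{14386}{137} \approx 105.01$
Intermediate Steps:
$n{\left(v \right)} = \frac{1}{42 + v}$ ($n{\left(v \right)} = \frac{1}{v + \left(\left(-5\right) 1 \left(-7\right) + 7\right)} = \frac{1}{v + \left(\left(-5\right) \left(-7\right) + 7\right)} = \frac{1}{v + \left(35 + 7\right)} = \frac{1}{v + 42} = \frac{1}{42 + v}$)
$c{\left(105 \right)} - n{\left(-179 \right)} = 105 - \frac{1}{42 - 179} = 105 - \frac{1}{-137} = 105 - - \frac{1}{137} = 105 + \frac{1}{137} = \frac{14386}{137}$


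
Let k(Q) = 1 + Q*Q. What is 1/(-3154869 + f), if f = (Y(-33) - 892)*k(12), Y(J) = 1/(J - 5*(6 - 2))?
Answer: -53/174063222 ≈ -3.0449e-7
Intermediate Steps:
Y(J) = 1/(-20 + J) (Y(J) = 1/(J - 5*4) = 1/(J - 20) = 1/(-20 + J))
k(Q) = 1 + Q**2
f = -6855165/53 (f = (1/(-20 - 33) - 892)*(1 + 12**2) = (1/(-53) - 892)*(1 + 144) = (-1/53 - 892)*145 = -47277/53*145 = -6855165/53 ≈ -1.2934e+5)
1/(-3154869 + f) = 1/(-3154869 - 6855165/53) = 1/(-174063222/53) = -53/174063222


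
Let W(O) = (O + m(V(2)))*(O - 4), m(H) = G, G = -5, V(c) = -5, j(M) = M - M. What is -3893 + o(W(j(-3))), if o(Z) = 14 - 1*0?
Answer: -3879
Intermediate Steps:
j(M) = 0
m(H) = -5
W(O) = (-5 + O)*(-4 + O) (W(O) = (O - 5)*(O - 4) = (-5 + O)*(-4 + O))
o(Z) = 14 (o(Z) = 14 + 0 = 14)
-3893 + o(W(j(-3))) = -3893 + 14 = -3879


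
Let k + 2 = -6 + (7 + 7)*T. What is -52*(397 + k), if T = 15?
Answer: -31148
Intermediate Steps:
k = 202 (k = -2 + (-6 + (7 + 7)*15) = -2 + (-6 + 14*15) = -2 + (-6 + 210) = -2 + 204 = 202)
-52*(397 + k) = -52*(397 + 202) = -52*599 = -31148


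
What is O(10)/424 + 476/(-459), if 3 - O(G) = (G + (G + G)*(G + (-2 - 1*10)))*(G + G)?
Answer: 4409/11448 ≈ 0.38513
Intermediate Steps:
O(G) = 3 - 2*G*(G + 2*G*(-12 + G)) (O(G) = 3 - (G + (G + G)*(G + (-2 - 1*10)))*(G + G) = 3 - (G + (2*G)*(G + (-2 - 10)))*2*G = 3 - (G + (2*G)*(G - 12))*2*G = 3 - (G + (2*G)*(-12 + G))*2*G = 3 - (G + 2*G*(-12 + G))*2*G = 3 - 2*G*(G + 2*G*(-12 + G)))
O(10)/424 + 476/(-459) = (3 - 4*10³ + 46*10²)/424 + 476/(-459) = (3 - 4*1000 + 46*100)*(1/424) + 476*(-1/459) = (3 - 4000 + 4600)*(1/424) - 28/27 = 603*(1/424) - 28/27 = 603/424 - 28/27 = 4409/11448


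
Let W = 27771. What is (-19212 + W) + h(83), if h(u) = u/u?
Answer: 8560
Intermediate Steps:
h(u) = 1
(-19212 + W) + h(83) = (-19212 + 27771) + 1 = 8559 + 1 = 8560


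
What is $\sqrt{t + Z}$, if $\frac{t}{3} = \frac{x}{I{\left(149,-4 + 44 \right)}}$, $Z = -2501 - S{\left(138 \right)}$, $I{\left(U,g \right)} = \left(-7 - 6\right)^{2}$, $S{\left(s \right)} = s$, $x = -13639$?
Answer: $\frac{2 i \sqrt{121727}}{13} \approx 53.676 i$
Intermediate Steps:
$I{\left(U,g \right)} = 169$ ($I{\left(U,g \right)} = \left(-13\right)^{2} = 169$)
$Z = -2639$ ($Z = -2501 - 138 = -2639$)
$t = - \frac{40917}{169}$ ($t = 3 \left(- \frac{13639}{169}\right) = - \frac{40917}{169} \approx -242.11$)
$\sqrt{t + Z} = \sqrt{- \frac{40917}{169} - 2639} = \sqrt{- \frac{486908}{169}} = \frac{2 i \sqrt{121727}}{13}$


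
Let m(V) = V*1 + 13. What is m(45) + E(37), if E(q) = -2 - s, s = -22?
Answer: 78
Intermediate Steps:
E(q) = 20 (E(q) = -2 - 1*(-22) = -2 + 22 = 20)
m(V) = 13 + V (m(V) = V + 13 = 13 + V)
m(45) + E(37) = (13 + 45) + 20 = 58 + 20 = 78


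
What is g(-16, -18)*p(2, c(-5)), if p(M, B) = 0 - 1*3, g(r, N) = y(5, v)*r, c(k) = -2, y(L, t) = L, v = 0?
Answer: 240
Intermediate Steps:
g(r, N) = 5*r
p(M, B) = -3 (p(M, B) = 0 - 3 = -3)
g(-16, -18)*p(2, c(-5)) = (5*(-16))*(-3) = -80*(-3) = 240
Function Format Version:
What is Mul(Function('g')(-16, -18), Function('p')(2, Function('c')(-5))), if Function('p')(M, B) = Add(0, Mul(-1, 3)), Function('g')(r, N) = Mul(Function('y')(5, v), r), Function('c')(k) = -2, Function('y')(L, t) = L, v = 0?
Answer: 240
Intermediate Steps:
Function('g')(r, N) = Mul(5, r)
Function('p')(M, B) = -3 (Function('p')(M, B) = Add(0, -3) = -3)
Mul(Function('g')(-16, -18), Function('p')(2, Function('c')(-5))) = Mul(Mul(5, -16), -3) = Mul(-80, -3) = 240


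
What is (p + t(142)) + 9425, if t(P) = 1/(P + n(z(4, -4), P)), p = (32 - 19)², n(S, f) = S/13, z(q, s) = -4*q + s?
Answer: 17518657/1826 ≈ 9594.0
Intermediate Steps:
z(q, s) = s - 4*q
n(S, f) = S/13 (n(S, f) = S*(1/13) = S/13)
p = 169 (p = 13² = 169)
t(P) = 1/(-20/13 + P) (t(P) = 1/(P + (-4 - 4*4)/13) = 1/(P + (-4 - 16)/13) = 1/(P + (1/13)*(-20)) = 1/(P - 20/13) = 1/(-20/13 + P))
(p + t(142)) + 9425 = (169 + 13/(-20 + 13*142)) + 9425 = (169 + 13/(-20 + 1846)) + 9425 = (169 + 13/1826) + 9425 = 308607/1826 + 9425 = 17518657/1826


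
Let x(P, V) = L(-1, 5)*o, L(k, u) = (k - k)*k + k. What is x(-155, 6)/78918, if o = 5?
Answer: -5/78918 ≈ -6.3357e-5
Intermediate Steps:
L(k, u) = k (L(k, u) = 0*k + k = 0 + k = k)
x(P, V) = -5 (x(P, V) = -1*5 = -5)
x(-155, 6)/78918 = -5/78918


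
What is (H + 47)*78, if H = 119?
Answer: 12948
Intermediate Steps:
(H + 47)*78 = (119 + 47)*78 = 166*78 = 12948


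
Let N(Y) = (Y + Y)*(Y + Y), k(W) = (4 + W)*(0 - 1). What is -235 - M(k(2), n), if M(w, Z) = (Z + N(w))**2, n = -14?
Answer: -17135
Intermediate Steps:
k(W) = -4 - W (k(W) = (4 + W)*(-1) = -4 - W)
N(Y) = 4*Y**2 (N(Y) = (2*Y)*(2*Y) = 4*Y**2)
M(w, Z) = (Z + 4*w**2)**2
-235 - M(k(2), n) = -235 - (-14 + 4*(-4 - 1*2)**2)**2 = -235 - (-14 + 4*(-4 - 2)**2)**2 = -235 - (-14 + 4*(-6)**2)**2 = -235 - (-14 + 4*36)**2 = -235 - (-14 + 144)**2 = -235 - 1*130**2 = -235 - 1*16900 = -235 - 16900 = -17135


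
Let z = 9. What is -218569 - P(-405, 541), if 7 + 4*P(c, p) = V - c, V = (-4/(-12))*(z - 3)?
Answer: -218669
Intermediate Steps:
V = 2 (V = (-4/(-12))*(9 - 3) = -4*(-1/12)*6 = (1/3)*6 = 2)
P(c, p) = -5/4 - c/4 (P(c, p) = -7/4 + (2 - c)/4 = -7/4 + (1/2 - c/4) = -5/4 - c/4)
-218569 - P(-405, 541) = -218569 - (-5/4 - 1/4*(-405)) = -218569 - (-5/4 + 405/4) = -218569 - 1*100 = -218569 - 100 = -218669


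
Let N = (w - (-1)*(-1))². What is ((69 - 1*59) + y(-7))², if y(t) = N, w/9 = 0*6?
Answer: 121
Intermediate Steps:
w = 0 (w = 9*(0*6) = 9*0 = 0)
N = 1 (N = (0 - (-1)*(-1))² = (0 - 1*1)² = (0 - 1)² = (-1)² = 1)
y(t) = 1
((69 - 1*59) + y(-7))² = ((69 - 1*59) + 1)² = ((69 - 59) + 1)² = (10 + 1)² = 11² = 121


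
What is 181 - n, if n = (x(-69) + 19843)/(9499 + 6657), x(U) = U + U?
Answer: 414933/2308 ≈ 179.78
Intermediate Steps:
x(U) = 2*U
n = 2815/2308 (n = (2*(-69) + 19843)/(9499 + 6657) = (-138 + 19843)/16156 = 19705*(1/16156) = 2815/2308 ≈ 1.2197)
181 - n = 181 - 1*2815/2308 = 181 - 2815/2308 = 414933/2308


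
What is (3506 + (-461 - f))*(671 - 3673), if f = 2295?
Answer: -2251500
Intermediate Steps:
(3506 + (-461 - f))*(671 - 3673) = (3506 + (-461 - 1*2295))*(671 - 3673) = (3506 + (-461 - 2295))*(-3002) = (3506 - 2756)*(-3002) = 750*(-3002) = -2251500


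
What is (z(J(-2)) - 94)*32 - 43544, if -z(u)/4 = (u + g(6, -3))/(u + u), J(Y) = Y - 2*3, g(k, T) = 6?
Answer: -46568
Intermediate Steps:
J(Y) = -6 + Y (J(Y) = Y - 6 = -6 + Y)
z(u) = -2*(6 + u)/u (z(u) = -4*(u + 6)/(u + u) = -4*(6 + u)/(2*u) = -4*(6 + u)*1/(2*u) = -2*(6 + u)/u)
(z(J(-2)) - 94)*32 - 43544 = ((-2 - 12/(-6 - 2)) - 94)*32 - 43544 = ((-2 - 12/(-8)) - 94)*32 - 43544 = ((-2 - 12*(-⅛)) - 94)*32 - 43544 = ((-2 + 3/2) - 94)*32 - 43544 = (-½ - 94)*32 - 43544 = -189/2*32 - 43544 = -3024 - 43544 = -46568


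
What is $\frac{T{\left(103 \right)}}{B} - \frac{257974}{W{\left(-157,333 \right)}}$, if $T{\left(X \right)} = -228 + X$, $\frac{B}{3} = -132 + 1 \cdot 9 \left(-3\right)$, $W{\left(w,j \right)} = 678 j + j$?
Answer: $- \frac{3510749}{3994557} \approx -0.87888$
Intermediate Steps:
$W{\left(w,j \right)} = 679 j$
$B = -477$ ($B = 3 \left(-132 + 1 \cdot 9 \left(-3\right)\right) = 3 \left(-132 + 1 \left(-27\right)\right) = 3 \left(-132 - 27\right) = 3 \left(-159\right) = -477$)
$\frac{T{\left(103 \right)}}{B} - \frac{257974}{W{\left(-157,333 \right)}} = \frac{-228 + 103}{-477} - \frac{257974}{679 \cdot 333} = \left(-125\right) \left(- \frac{1}{477}\right) - \frac{257974}{226107} = \frac{125}{477} - \frac{257974}{226107} = - \frac{3510749}{3994557}$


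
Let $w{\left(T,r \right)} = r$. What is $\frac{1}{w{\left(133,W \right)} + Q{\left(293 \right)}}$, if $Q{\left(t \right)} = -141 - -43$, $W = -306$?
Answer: $- \frac{1}{404} \approx -0.0024752$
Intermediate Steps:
$Q{\left(t \right)} = -98$ ($Q{\left(t \right)} = -141 + 43 = -98$)
$\frac{1}{w{\left(133,W \right)} + Q{\left(293 \right)}} = \frac{1}{-306 - 98} = \frac{1}{-404} = - \frac{1}{404}$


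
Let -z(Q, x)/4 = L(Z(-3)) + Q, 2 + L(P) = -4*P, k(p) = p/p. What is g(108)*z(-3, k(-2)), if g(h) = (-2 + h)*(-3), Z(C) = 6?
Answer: -36888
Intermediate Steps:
k(p) = 1
g(h) = 6 - 3*h
L(P) = -2 - 4*P
z(Q, x) = 104 - 4*Q (z(Q, x) = -4*((-2 - 4*6) + Q) = -4*((-2 - 24) + Q) = -4*(-26 + Q) = 104 - 4*Q)
g(108)*z(-3, k(-2)) = (6 - 3*108)*(104 - 4*(-3)) = (6 - 324)*(104 + 12) = -318*116 = -36888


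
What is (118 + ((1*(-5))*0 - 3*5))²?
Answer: 10609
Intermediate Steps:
(118 + ((1*(-5))*0 - 3*5))² = (118 + (-5*0 - 15))² = (118 + (0 - 15))² = (118 - 15)² = 103² = 10609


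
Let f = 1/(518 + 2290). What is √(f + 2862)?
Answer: √626846766/468 ≈ 53.498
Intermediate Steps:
f = 1/2808 ≈ 0.00035613
√(f + 2862) = √(1/2808 + 2862) = √(8036497/2808) = √626846766/468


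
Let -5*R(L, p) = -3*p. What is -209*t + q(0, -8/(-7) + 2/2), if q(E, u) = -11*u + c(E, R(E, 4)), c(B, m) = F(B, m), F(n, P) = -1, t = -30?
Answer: 43718/7 ≈ 6245.4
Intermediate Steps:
R(L, p) = 3*p/5 (R(L, p) = -(-3)*p/5 = 3*p/5)
c(B, m) = -1
q(E, u) = -1 - 11*u (q(E, u) = -11*u - 1 = -1 - 11*u)
-209*t + q(0, -8/(-7) + 2/2) = -209*(-30) + (-1 - 11*(-8/(-7) + 2/2)) = 6270 + (-1 - 11*(-8*(-⅐) + 2*(½))) = 6270 + (-1 - 11*(8/7 + 1)) = 6270 + (-1 - 11*15/7) = 6270 + (-1 - 165/7) = 6270 - 172/7 = 43718/7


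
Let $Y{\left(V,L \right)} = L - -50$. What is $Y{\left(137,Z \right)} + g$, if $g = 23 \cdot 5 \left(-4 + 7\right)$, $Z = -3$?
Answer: $392$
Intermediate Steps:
$Y{\left(V,L \right)} = 50 + L$ ($Y{\left(V,L \right)} = L + 50 = 50 + L$)
$g = 345$ ($g = 23 \cdot 5 \cdot 3 = 23 \cdot 15 = 345$)
$Y{\left(137,Z \right)} + g = \left(50 - 3\right) + 345 = 47 + 345 = 392$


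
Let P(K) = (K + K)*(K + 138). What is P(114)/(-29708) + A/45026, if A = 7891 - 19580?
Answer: -104795381/47772586 ≈ -2.1936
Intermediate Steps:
P(K) = 2*K*(138 + K) (P(K) = (2*K)*(138 + K) = 2*K*(138 + K))
A = -11689
P(114)/(-29708) + A/45026 = (2*114*(138 + 114))/(-29708) - 11689/45026 = (2*114*252)*(-1/29708) - 11689*1/45026 = 57456*(-1/29708) - 11689/45026 = -2052/1061 - 11689/45026 = -104795381/47772586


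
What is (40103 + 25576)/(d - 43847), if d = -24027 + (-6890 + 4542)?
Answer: -65679/70222 ≈ -0.93530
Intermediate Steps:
d = -26375 (d = -24027 - 2348 = -26375)
(40103 + 25576)/(d - 43847) = (40103 + 25576)/(-26375 - 43847) = 65679/(-70222) = 65679*(-1/70222) = -65679/70222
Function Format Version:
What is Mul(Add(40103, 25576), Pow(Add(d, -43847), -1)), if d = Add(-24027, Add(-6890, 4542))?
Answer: Rational(-65679, 70222) ≈ -0.93530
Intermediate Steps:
d = -26375 (d = Add(-24027, -2348) = -26375)
Mul(Add(40103, 25576), Pow(Add(d, -43847), -1)) = Mul(Add(40103, 25576), Pow(Add(-26375, -43847), -1)) = Mul(65679, Pow(-70222, -1)) = Mul(65679, Rational(-1, 70222)) = Rational(-65679, 70222)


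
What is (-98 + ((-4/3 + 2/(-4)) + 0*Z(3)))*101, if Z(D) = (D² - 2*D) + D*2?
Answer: -60499/6 ≈ -10083.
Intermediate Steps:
Z(D) = D² (Z(D) = (D² - 2*D) + 2*D = D²)
(-98 + ((-4/3 + 2/(-4)) + 0*Z(3)))*101 = (-98 + ((-4/3 + 2/(-4)) + 0*3²))*101 = (-98 + ((-4*⅓ + 2*(-¼)) + 0*9))*101 = (-98 + ((-4/3 - ½) + 0))*101 = (-98 + (-11/6 + 0))*101 = (-98 - 11/6)*101 = -599/6*101 = -60499/6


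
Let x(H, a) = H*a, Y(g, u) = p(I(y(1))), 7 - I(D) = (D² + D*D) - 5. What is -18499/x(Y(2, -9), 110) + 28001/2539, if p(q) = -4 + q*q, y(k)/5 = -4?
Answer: 1912516534439/173422332600 ≈ 11.028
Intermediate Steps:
y(k) = -20 (y(k) = 5*(-4) = -20)
I(D) = 12 - 2*D² (I(D) = 7 - ((D² + D*D) - 5) = 7 - ((D² + D²) - 5) = 7 - (2*D² - 5) = 7 - (-5 + 2*D²) = 7 + (5 - 2*D²) = 12 - 2*D²)
p(q) = -4 + q²
Y(g, u) = 620940 (Y(g, u) = -4 + (12 - 2*(-20)²)² = -4 + (12 - 2*400)² = -4 + (12 - 800)² = -4 + (-788)² = -4 + 620944 = 620940)
-18499/x(Y(2, -9), 110) + 28001/2539 = -18499/(620940*110) + 28001/2539 = -18499/68303400 + 28001*(1/2539) = -18499*1/68303400 + 28001/2539 = -18499/68303400 + 28001/2539 = 1912516534439/173422332600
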